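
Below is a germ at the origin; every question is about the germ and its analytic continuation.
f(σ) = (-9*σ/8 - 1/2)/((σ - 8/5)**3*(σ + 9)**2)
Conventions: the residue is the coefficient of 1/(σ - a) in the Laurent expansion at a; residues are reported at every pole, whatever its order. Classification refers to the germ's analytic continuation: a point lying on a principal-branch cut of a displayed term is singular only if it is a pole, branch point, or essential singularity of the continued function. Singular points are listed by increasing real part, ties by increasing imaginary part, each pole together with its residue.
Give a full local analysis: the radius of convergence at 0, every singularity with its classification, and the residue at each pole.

Denominator factor (σ + 9)^2: pole of order 2 at -9, modulus 9.
Denominator factor (σ - 8/5)^3: pole of order 3 at 8/5, modulus 8/5.
The radius of convergence is the smallest modulus among the singular points: 8/5.
At the order-2 pole -9 set g(σ) = (σ - (-9))^2*f(σ) = (-9*σ/8 - 1/2)/(σ - 8/5)**3.
Order-2 pole: residue = g'(a); g'(-9) = -42375/31561924, so the residue is -42375/31561924.
At the order-3 pole 8/5 set g(σ) = (σ - (8/5))^3*f(σ) = (-9*σ/8 - 1/2)/(σ + 9)**2.
Order-3 pole: residue = g''(a)/2; g''(8/5) = 42375/15780962, so the residue is 42375/31561924.
List the singular points by increasing real part (a conjugate pair: the negative imaginary part first).

Radius of convergence at 0: 8/5.
At -9: a pole of order 2; residue -42375/31561924.
At 8/5: a pole of order 3; residue 42375/31561924.


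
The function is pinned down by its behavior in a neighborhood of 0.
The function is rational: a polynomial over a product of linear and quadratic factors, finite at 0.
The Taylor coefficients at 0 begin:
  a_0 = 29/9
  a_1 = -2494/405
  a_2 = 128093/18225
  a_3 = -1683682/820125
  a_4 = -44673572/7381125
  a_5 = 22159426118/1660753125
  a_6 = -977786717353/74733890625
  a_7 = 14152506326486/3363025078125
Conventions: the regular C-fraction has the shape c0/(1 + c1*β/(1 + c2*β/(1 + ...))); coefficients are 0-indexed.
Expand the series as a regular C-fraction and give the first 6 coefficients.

Taylor coefficients (read off): a_0 = 29/9, a_1 = -2494/405, a_2 = 128093/18225, a_3 = -1683682/820125, a_4 = -44673572/7381125, a_5 = 22159426118/1660753125.
c0 = a_0 = 29/9. Peel one level at a time: if S = 1 + c*β/S' with S'(0) = 1, then c is the β-coefficient of S and S' = c*β/(S - 1).
S_1 = c0/f = 1 + (86/45)*β + (331/225)*β^2 + ...; c1 = 86/45.
S_2 = c1*β/(S_1 - 1) = 1 + (-331/430)*β + (179221/184900)*β^2 + ...; c2 = -331/430.
S_3 = c2*β/(S_2 - 1) = 1 + (179221/142330)*β + (137129/109561)*β^2 + ...; c3 = 179221/142330.
S_4 = c3*β/(S_3 - 1) = 1 + (-58965470/59322151)*β + (-11939258740/32120166841)*β^2 + ...; c4 = -58965470/59322151.
S_5 = c4*β/(S_4 - 1) = 1 + (-9190452658/24576396509)*β + ...; c5 = -9190452658/24576396509.

The regular C-fraction coefficients are [29/9, 86/45, -331/430, 179221/142330, -58965470/59322151, -9190452658/24576396509].


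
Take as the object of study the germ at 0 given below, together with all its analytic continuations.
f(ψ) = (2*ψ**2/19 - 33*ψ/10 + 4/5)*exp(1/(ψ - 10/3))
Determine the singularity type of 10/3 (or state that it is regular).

The point is an essential singularity.

The exponent 1/(ψ - (10/3)) has a pole at 10/3, so exp(1/(ψ - (10/3))) takes every nonzero value near it: an essential singularity (not a pole of any order).


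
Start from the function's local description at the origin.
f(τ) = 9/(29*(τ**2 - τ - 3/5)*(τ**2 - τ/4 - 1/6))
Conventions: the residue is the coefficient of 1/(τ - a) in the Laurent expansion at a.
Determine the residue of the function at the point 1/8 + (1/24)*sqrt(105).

The residue is 12150/18299 - (13662/128093)*sqrt(105).

The factor τ**2 - τ/4 - 1/6 splits as (τ - a)(τ - a') with a = 1/8 + (1/24)*sqrt(105), a' = 1/8 - (1/24)*sqrt(105). At the order-1 pole a set g(τ) = (τ - a)*f(τ) = [9/(29*(τ**2 - τ - 3/5))] / (τ - a').
Simple pole: residue = g(a) at a = 1/8 + (1/24)*sqrt(105), which is 12150/18299 - (13662/128093)*sqrt(105).


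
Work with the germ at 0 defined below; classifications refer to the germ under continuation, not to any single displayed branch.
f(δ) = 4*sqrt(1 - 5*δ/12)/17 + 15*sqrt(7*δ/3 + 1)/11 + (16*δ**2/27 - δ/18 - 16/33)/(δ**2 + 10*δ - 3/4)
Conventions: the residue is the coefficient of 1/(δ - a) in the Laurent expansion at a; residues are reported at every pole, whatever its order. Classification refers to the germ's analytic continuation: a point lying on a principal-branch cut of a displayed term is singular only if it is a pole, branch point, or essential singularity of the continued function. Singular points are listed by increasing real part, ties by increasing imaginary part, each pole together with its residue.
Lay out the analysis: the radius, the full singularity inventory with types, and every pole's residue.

Denominator factor (δ**2 + 10*δ - 3/4): discriminant 103, real irrational roots -5 + (1/2)*sqrt(103) and -5 - (1/2)*sqrt(103); poles of order 1, moduli -5 + (1/2)*sqrt(103) and 5 + (1/2)*sqrt(103).
Branch term (15/11)*sqrt(1 - δ/(-3/7)): its argument vanishes at δ = -3/7, a square-root branch point, modulus 3/7.
Branch term (4/17)*sqrt(1 - δ/(12/5)): its argument vanishes at δ = 12/5, a square-root branch point, modulus 12/5.
The radius of convergence is the smallest modulus among the singular points: -5 + (1/2)*sqrt(103).
The branch terms are analytic at -5 - (1/2)*sqrt(103) and contribute nothing to the residue; only the rational part matters.
The factor δ**2 + 10*δ - 3/4 splits as (δ - a)(δ - a') with a = -5 - (1/2)*sqrt(103), a' = -5 + (1/2)*sqrt(103). At the order-1 pole a set g(δ) = (δ - a)*(rational part) = [16*δ**2/27 - δ/18 - 16/33] / (δ - a').
Simple pole: residue = g(a) at a = -5 - (1/2)*sqrt(103), which is -323/108 - (17741/61182)*sqrt(103).
The branch terms are analytic at -5 + (1/2)*sqrt(103) and contribute nothing to the residue; only the rational part matters.
The factor δ**2 + 10*δ - 3/4 splits as (δ - a)(δ - a') with a = -5 + (1/2)*sqrt(103), a' = -5 - (1/2)*sqrt(103). At the order-1 pole a set g(δ) = (δ - a)*(rational part) = [16*δ**2/27 - δ/18 - 16/33] / (δ - a').
Simple pole: residue = g(a) at a = -5 + (1/2)*sqrt(103), which is -323/108 + (17741/61182)*sqrt(103).
List the singular points by increasing real part (a conjugate pair: the negative imaginary part first).

Radius of convergence at 0: -5 + (1/2)*sqrt(103).
At -5 - (1/2)*sqrt(103): a pole of order 1; residue -323/108 - (17741/61182)*sqrt(103).
At -3/7: an algebraic (square-root) branch point.
At -5 + (1/2)*sqrt(103): a pole of order 1; residue -323/108 + (17741/61182)*sqrt(103).
At 12/5: an algebraic (square-root) branch point.


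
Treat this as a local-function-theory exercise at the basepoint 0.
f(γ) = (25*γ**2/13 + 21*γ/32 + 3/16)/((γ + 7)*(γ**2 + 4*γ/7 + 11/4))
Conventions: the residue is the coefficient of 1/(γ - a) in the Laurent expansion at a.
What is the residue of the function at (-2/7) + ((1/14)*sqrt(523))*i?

The factor γ**2 + 4*γ/7 + 11/4 splits as (γ - a)(γ - a') with a = (-2/7) + ((1/14)*sqrt(523))*i, a' = (-2/7) - ((1/14)*sqrt(523))*i. At the order-1 pole a set g(γ) = (γ - a)*f(γ) = [(25*γ**2/13 + 21*γ/32 + 3/16)/(γ + 7)] / (γ - a').
Simple pole: residue = g(a) at a = (-2/7) + ((1/14)*sqrt(523))*i, which is (833/39728) + ((402803/41555488)*sqrt(523))*i.

The residue is (833/39728) + ((402803/41555488)*sqrt(523))*i.


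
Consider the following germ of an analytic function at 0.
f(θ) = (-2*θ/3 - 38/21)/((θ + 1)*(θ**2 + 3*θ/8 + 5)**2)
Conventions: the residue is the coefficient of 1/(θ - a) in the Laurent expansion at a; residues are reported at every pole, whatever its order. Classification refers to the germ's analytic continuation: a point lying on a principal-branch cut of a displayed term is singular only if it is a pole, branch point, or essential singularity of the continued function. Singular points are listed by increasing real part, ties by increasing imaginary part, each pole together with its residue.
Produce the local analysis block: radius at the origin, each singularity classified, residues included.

Radius of convergence at 0: 1.
At -1: a pole of order 1; residue -512/14175.
At (-3/16) - ((1/16)*sqrt(1271))*i: a pole of order 2; residue (256/14175) - ((16302848/22898876175)*sqrt(1271))*i.
At (-3/16) + ((1/16)*sqrt(1271))*i: a pole of order 2; residue (256/14175) + ((16302848/22898876175)*sqrt(1271))*i.

Denominator factor (θ + 1): pole of order 1 at -1, modulus 1.
Denominator factor (θ**2 + 3*θ/8 + 5)^2: discriminant -1271/64, complex-conjugate roots (-3/16) + ((1/16)*sqrt(1271))*i and (-3/16) - ((1/16)*sqrt(1271))*i; poles of order 2, moduli sqrt(5) and sqrt(5).
The radius of convergence is the smallest modulus among the singular points: 1.
At the order-1 pole -1 set g(θ) = (θ - (-1))*f(θ) = (-2*θ/3 - 38/21)/(θ**2 + 3*θ/8 + 5)**2.
Simple pole: residue = g(a) at a = -1, which is -512/14175.
The factor θ**2 + 3*θ/8 + 5 splits as (θ - a)(θ - a') with a = (-3/16) - ((1/16)*sqrt(1271))*i, a' = (-3/16) + ((1/16)*sqrt(1271))*i. At the order-2 pole a set g(θ) = (θ - a)^2*f(θ) = [(-2*θ/3 - 38/21)/(θ + 1)] / (θ - a')^2.
Order-2 pole: residue = g'(a); g'((-3/16) - ((1/16)*sqrt(1271))*i) = (256/14175) - ((16302848/22898876175)*sqrt(1271))*i, so the residue is (256/14175) - ((16302848/22898876175)*sqrt(1271))*i.
The factor θ**2 + 3*θ/8 + 5 splits as (θ - a)(θ - a') with a = (-3/16) + ((1/16)*sqrt(1271))*i, a' = (-3/16) - ((1/16)*sqrt(1271))*i. At the order-2 pole a set g(θ) = (θ - a)^2*f(θ) = [(-2*θ/3 - 38/21)/(θ + 1)] / (θ - a')^2.
Order-2 pole: residue = g'(a); g'((-3/16) + ((1/16)*sqrt(1271))*i) = (256/14175) + ((16302848/22898876175)*sqrt(1271))*i, so the residue is (256/14175) + ((16302848/22898876175)*sqrt(1271))*i.
List the singular points by increasing real part (a conjugate pair: the negative imaginary part first).


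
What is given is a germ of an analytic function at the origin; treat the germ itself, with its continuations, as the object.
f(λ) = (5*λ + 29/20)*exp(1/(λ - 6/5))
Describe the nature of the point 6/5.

The exponent 1/(λ - (6/5)) has a pole at 6/5, so exp(1/(λ - (6/5))) takes every nonzero value near it: an essential singularity (not a pole of any order).

The point is an essential singularity.


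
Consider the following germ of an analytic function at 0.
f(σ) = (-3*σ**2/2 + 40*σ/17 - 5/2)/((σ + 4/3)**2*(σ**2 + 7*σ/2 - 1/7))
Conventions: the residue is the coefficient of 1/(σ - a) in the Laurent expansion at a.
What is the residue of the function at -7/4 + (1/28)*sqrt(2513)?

The residue is 3330621/4961416 - (36511749/1781148344)*sqrt(2513).

The factor σ**2 + 7*σ/2 - 1/7 splits as (σ - a)(σ - a') with a = -7/4 + (1/28)*sqrt(2513), a' = -7/4 - (1/28)*sqrt(2513). At the order-1 pole a set g(σ) = (σ - a)*f(σ) = [(-3*σ**2/2 + 40*σ/17 - 5/2)/(σ + 4/3)**2] / (σ - a').
Simple pole: residue = g(a) at a = -7/4 + (1/28)*sqrt(2513), which is 3330621/4961416 - (36511749/1781148344)*sqrt(2513).


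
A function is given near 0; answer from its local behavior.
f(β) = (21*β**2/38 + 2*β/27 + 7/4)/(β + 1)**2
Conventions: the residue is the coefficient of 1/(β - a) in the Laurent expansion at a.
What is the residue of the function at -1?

The residue is -529/513.

At the order-2 pole -1 set g(β) = (β - (-1))^2*f(β) = 21*β**2/38 + 2*β/27 + 7/4.
Order-2 pole: residue = g'(a); g'(-1) = -529/513, so the residue is -529/513.


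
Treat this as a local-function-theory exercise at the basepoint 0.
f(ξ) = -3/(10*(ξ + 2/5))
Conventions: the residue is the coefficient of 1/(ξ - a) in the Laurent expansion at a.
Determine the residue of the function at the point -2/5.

The residue is -3/10.

At the order-1 pole -2/5 set g(ξ) = (ξ - (-2/5))*f(ξ) = -3/10.
Simple pole: residue = g(a) at a = -2/5, which is -3/10.


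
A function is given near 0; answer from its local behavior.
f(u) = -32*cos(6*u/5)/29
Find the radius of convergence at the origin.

The factor cos(6*u/5) is entire and contributes no finite singular point.
The polynomial part has no poles.
No finite singular points: the Taylor series at 0 converges everywhere.

The radius of convergence is infinite.


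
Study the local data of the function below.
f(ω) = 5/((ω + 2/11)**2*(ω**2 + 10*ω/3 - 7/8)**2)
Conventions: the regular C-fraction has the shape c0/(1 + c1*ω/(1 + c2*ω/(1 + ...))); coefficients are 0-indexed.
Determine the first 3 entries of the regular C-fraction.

Taylor coefficients (expand at 0): a_0 = 9680/49, a_1 = -687280/1029, a_2 = 75080500/7203.
c0 = a_0 = 9680/49. Peel one level at a time: if S = 1 + c*ω/S' with S'(0) = 1, then c is the ω-coefficient of S and S' = c*ω/(S - 1).
S_1 = c0/f = 1 + (71/21)*ω + (-72911/1764)*ω^2 + ...; c1 = 71/21.
S_2 = c1*ω/(S_1 - 1) = 1 + (72911/5964)*ω + ...; c2 = 72911/5964.

The regular C-fraction coefficients are [9680/49, 71/21, 72911/5964].


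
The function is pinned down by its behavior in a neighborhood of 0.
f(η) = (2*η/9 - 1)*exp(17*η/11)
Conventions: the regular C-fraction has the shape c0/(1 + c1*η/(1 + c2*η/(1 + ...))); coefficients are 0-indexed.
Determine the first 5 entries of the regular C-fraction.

Taylor coefficients (expand at 0): a_0 = -1, a_1 = -131/99, a_2 = -1853/2178, a_3 = -8381/23958, a_4 = -319345/3162456.
c0 = a_0 = -1. Peel one level at a time: if S = 1 + c*η/S' with S'(0) = 1, then c is the η-coefficient of S and S' = c*η/(S - 1).
S_1 = c0/f = 1 + (-131/99)*η + (17645/19602)*η^2 + ...; c1 = -131/99.
S_2 = c1*η/(S_1 - 1) = 1 + (17645/25938)*η + (1237787/8305924)*η^2 + ...; c2 = 17645/25938.
S_3 = c2*η/(S_2 - 1) = 1 + (-11140083/50852890)*η + (7708364349/150691476100)*η^2 + ...; c3 = -11140083/50852890.
S_4 = c3*η/(S_3 - 1) = 1 + (1164700957/4987853310)*η + ...; c4 = 1164700957/4987853310.

The regular C-fraction coefficients are [-1, -131/99, 17645/25938, -11140083/50852890, 1164700957/4987853310].


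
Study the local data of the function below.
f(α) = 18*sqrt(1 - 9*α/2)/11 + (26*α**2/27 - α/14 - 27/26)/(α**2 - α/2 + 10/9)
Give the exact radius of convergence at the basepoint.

Denominator factor (α**2 - α/2 + 10/9): discriminant -151/36, complex-conjugate roots (1/4) + ((1/12)*sqrt(151))*i and (1/4) - ((1/12)*sqrt(151))*i; poles of order 1, moduli (1/3)*sqrt(10) and (1/3)*sqrt(10).
Branch term (18/11)*sqrt(1 - α/(2/9)): its argument vanishes at α = 2/9, a square-root branch point, modulus 2/9.
The radius of convergence is the smallest modulus among the singular points: 2/9.

The radius of convergence is 2/9.


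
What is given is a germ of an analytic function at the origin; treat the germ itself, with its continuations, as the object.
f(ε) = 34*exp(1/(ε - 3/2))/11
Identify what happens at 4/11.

There is no denominator, hence no pole anywhere.
The essential point of exp(1/(ε - (3/2))) is 3/2, not 4/11.
So the germ continues analytically to 4/11.

The point is a regular point.


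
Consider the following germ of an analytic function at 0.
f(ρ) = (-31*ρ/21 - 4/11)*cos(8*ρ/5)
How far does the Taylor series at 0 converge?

The factor cos(8*ρ/5) is entire and contributes no finite singular point.
The polynomial part has no poles.
No finite singular points: the Taylor series at 0 converges everywhere.

The radius of convergence is infinite.


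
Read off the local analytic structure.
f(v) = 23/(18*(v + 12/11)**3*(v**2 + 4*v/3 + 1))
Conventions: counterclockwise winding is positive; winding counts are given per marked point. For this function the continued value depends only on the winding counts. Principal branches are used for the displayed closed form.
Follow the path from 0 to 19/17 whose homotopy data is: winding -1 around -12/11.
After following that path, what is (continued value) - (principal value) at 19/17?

Continued minus principal equals 0.

The function is rational, hence single-valued: continuing it around any pole returns the same value, so the difference is 0.


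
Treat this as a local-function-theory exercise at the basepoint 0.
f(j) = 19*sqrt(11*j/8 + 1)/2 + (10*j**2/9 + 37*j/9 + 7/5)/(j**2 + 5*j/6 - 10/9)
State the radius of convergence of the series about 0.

The radius of convergence is -5/12 + (1/12)*sqrt(185).

Denominator factor (j**2 + 5*j/6 - 10/9): discriminant 185/36, real irrational roots -5/12 + (1/12)*sqrt(185) and -5/12 - (1/12)*sqrt(185); poles of order 1, moduli -5/12 + (1/12)*sqrt(185) and 5/12 + (1/12)*sqrt(185).
Branch term (19/2)*sqrt(1 - j/(-8/11)): its argument vanishes at j = -8/11, a square-root branch point, modulus 8/11.
The radius of convergence is the smallest modulus among the singular points: -5/12 + (1/12)*sqrt(185).


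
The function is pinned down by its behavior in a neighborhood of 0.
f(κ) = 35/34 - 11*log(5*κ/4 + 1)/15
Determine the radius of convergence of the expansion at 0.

The radius of convergence is 4/5.

Branch term (-11/15)*log(1 - κ/(-4/5)): its argument vanishes at κ = -4/5, a logarithmic branch point, modulus 4/5.
The radius of convergence is the smallest modulus among the singular points: 4/5.


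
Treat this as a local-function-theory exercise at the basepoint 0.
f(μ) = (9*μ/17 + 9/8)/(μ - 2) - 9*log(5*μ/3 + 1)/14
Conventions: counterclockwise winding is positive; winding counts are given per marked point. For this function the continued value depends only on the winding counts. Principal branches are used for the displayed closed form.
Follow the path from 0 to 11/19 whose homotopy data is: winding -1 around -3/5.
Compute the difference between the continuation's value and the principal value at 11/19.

Continued minus principal equals (9/7)*pi*i.

The rational part is single-valued and drops out of the difference; each branch term changes only by its own monodromy.
(-9/14)*log(1 - μ/(-3/5)): each positive loop around -3/5 adds 2*pi*i to the log, so winding -1 contributes (-9/14)*(-1)*2*pi*i = (9/7)*pi*i.
Summing the contributions at μ = 11/19 gives (9/7)*pi*i.


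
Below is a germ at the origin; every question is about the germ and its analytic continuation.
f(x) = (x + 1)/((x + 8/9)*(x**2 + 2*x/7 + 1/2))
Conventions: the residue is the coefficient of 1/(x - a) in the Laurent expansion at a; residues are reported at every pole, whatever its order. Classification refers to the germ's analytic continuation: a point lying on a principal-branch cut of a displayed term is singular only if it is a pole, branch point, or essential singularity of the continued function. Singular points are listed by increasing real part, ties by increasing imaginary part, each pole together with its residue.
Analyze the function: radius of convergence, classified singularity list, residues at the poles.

Radius of convergence at 0: (1/2)*sqrt(2).
At -8/9: a pole of order 1; residue 126/1175.
At (-1/7) - ((1/14)*sqrt(94))*i: a pole of order 1; residue (-63/1175) + ((189/2350)*sqrt(94))*i.
At (-1/7) + ((1/14)*sqrt(94))*i: a pole of order 1; residue (-63/1175) - ((189/2350)*sqrt(94))*i.

Denominator factor (x + 8/9): pole of order 1 at -8/9, modulus 8/9.
Denominator factor (x**2 + 2*x/7 + 1/2): discriminant -94/49, complex-conjugate roots (-1/7) + ((1/14)*sqrt(94))*i and (-1/7) - ((1/14)*sqrt(94))*i; poles of order 1, moduli (1/2)*sqrt(2) and (1/2)*sqrt(2).
The radius of convergence is the smallest modulus among the singular points: (1/2)*sqrt(2).
At the order-1 pole -8/9 set g(x) = (x - (-8/9))*f(x) = (x + 1)/(x**2 + 2*x/7 + 1/2).
Simple pole: residue = g(a) at a = -8/9, which is 126/1175.
The factor x**2 + 2*x/7 + 1/2 splits as (x - a)(x - a') with a = (-1/7) - ((1/14)*sqrt(94))*i, a' = (-1/7) + ((1/14)*sqrt(94))*i. At the order-1 pole a set g(x) = (x - a)*f(x) = [(x + 1)/(x + 8/9)] / (x - a').
Simple pole: residue = g(a) at a = (-1/7) - ((1/14)*sqrt(94))*i, which is (-63/1175) + ((189/2350)*sqrt(94))*i.
The factor x**2 + 2*x/7 + 1/2 splits as (x - a)(x - a') with a = (-1/7) + ((1/14)*sqrt(94))*i, a' = (-1/7) - ((1/14)*sqrt(94))*i. At the order-1 pole a set g(x) = (x - a)*f(x) = [(x + 1)/(x + 8/9)] / (x - a').
Simple pole: residue = g(a) at a = (-1/7) + ((1/14)*sqrt(94))*i, which is (-63/1175) - ((189/2350)*sqrt(94))*i.
List the singular points by increasing real part (a conjugate pair: the negative imaginary part first).


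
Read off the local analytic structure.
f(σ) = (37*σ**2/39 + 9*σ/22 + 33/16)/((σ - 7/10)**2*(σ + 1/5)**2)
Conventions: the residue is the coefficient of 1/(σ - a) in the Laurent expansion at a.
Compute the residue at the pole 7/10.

The residue is -1743415/312741.

At the order-2 pole 7/10 set g(σ) = (σ - (7/10))^2*f(σ) = (37*σ**2/39 + 9*σ/22 + 33/16)/(σ + 1/5)**2.
Order-2 pole: residue = g'(a); g'(7/10) = -1743415/312741, so the residue is -1743415/312741.


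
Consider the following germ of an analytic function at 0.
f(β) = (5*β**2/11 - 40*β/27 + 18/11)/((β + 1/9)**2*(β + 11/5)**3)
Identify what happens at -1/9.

The point is a pole of order 2.

The denominator factor β + 1/9 vanishes at -1/9 and appears to the power 2; the numerator there equals 439/243, nonzero, and no other factor vanishes.
Hence a pole whose order is the multiplicity, 2.


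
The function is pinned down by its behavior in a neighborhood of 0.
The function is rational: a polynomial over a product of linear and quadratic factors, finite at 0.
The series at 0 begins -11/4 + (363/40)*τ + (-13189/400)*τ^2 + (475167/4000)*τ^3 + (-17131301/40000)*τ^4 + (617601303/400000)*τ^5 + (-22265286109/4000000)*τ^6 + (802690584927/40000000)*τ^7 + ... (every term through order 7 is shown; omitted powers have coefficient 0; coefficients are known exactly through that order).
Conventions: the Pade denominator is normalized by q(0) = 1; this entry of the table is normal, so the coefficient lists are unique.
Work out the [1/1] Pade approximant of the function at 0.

The Pade approximant has numerator coefficients [-11/4, -11/12]; denominator coefficients [1, 109/30].

Taylor coefficients needed (read off): a_0 = -11/4, a_1 = 363/40, a_2 = -13189/400.
Write the denominator as Q(τ) = 1 + q1*τ. Requiring Q*f - P = O(τ^3) with deg P <= 1 kills the coefficients of τ^2..τ^2 in Q*f:
  τ^2: a_2 + q1*a_1 = 0, i.e. -13189/400 + (363/40)*q1 = 0.
Solving this linear system: q1 = 109/30.
The numerator is Q*f truncated at degree 1: P0 = a_0 = -11/4; P1 = a_1 + q1*a_0 = -11/12.


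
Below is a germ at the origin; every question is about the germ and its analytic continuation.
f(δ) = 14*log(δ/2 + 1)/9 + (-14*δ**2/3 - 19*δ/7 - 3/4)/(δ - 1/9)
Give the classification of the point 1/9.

The denominator factor δ - 1/9 vanishes at 1/9 and appears to the power 1; the numerator there equals -7547/6804, nonzero, and no other factor vanishes.
The branch terms are analytic at this point.
Hence a pole whose order is the multiplicity, 1.

The point is a pole of order 1.


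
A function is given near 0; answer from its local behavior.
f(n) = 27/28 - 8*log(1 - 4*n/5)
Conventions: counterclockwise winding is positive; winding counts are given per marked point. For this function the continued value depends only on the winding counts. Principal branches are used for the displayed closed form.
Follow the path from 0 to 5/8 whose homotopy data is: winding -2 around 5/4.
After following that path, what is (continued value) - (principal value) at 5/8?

The rational part is single-valued and drops out of the difference; each branch term changes only by its own monodromy.
(-8)*log(1 - n/(5/4)): each positive loop around 5/4 adds 2*pi*i to the log, so winding -2 contributes (-8)*(-2)*2*pi*i = (32)*pi*i.
Summing the contributions at n = 5/8 gives (32)*pi*i.

Continued minus principal equals (32)*pi*i.


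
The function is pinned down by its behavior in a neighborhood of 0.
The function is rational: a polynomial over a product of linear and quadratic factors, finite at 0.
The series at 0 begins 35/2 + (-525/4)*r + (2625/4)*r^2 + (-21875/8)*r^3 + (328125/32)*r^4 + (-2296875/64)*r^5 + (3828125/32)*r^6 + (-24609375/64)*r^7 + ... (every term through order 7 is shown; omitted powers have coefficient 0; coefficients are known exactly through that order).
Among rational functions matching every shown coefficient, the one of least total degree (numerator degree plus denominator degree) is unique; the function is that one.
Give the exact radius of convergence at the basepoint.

The radius of convergence is 2/5.

No rational of total degree below 3 reproduces all 8 coefficients; solving the [0/3] Pade equations on them gives f(r) = 28/(25*(r + 2/5)**3), whose expansion matches every shown term.
Denominator factor (r + 2/5)^3: pole of order 3 at -2/5, modulus 2/5.
The radius of convergence is the smallest modulus among the singular points: 2/5.


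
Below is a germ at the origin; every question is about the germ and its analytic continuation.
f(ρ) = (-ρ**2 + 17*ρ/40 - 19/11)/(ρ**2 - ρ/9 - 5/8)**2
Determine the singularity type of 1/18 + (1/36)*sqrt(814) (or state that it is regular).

The denominator factor ρ**2 - ρ/9 - 5/8 vanishes at 1/18 + (1/36)*sqrt(814) and appears to the power 2; the numerator there equals -166427/71280 + (113/12960)*sqrt(814), nonzero, and no other factor vanishes.
Hence a pole whose order is the multiplicity, 2.

The point is a pole of order 2.


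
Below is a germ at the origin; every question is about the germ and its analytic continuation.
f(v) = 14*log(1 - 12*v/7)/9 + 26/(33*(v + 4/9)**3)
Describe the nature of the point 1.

Denominator factors: v + 4/9 = 13/9 at v = 1 — none vanishes.
Branch term log(1 - v/(7/12)): argument at 1 is -5/7, nonzero, so 1 is not its branch point (a point on a principal cut is still regular for the continued germ).
So the germ continues analytically to 1.

The point is a regular point.


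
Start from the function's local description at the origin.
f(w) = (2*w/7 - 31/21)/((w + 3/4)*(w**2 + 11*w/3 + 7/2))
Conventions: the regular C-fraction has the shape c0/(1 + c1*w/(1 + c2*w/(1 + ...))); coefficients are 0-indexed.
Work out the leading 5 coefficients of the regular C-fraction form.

Taylor coefficients (expand at 0): a_0 = -248/441, a_1 = 13408/9261, a_2 = -162128/64827, a_3 = 15245408/4084101, a_4 = -448676896/85766121.
c0 = a_0 = -248/441. Peel one level at a time: if S = 1 + c*w/S' with S'(0) = 1, then c is the w-coefficient of S and S' = c*w/(S - 1).
S_1 = c0/f = 1 + (1676/651)*w + (18862/8649)*w^2 + ...; c1 = 1676/651.
S_2 = c1*w/(S_1 - 1) = 1 + (-66017/77934)*w + (2563693/6320196)*w^2 + ...; c2 = -66017/77934.
S_3 = c2*w/(S_2 - 1) = 1 + (79474483/165966738)*w + (280336968/4358244289)*w^2 + ...; c3 = 79474483/165966738.
S_4 = c3*w/(S_3 - 1) = 1 + (-22734423792/169247320781)*w + ...; c4 = -22734423792/169247320781.

The regular C-fraction coefficients are [-248/441, 1676/651, -66017/77934, 79474483/165966738, -22734423792/169247320781].


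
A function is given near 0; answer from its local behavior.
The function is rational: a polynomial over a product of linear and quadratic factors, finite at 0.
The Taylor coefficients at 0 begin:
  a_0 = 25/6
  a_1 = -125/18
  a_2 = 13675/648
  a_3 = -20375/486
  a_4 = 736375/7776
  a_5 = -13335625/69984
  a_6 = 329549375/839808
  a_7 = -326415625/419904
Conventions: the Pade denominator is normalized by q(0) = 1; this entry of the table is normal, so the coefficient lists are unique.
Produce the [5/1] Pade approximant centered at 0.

Taylor coefficients needed (read off): a_0 = 25/6, a_1 = -125/18, a_2 = 13675/648, a_3 = -20375/486, a_4 = 736375/7776, a_5 = -13335625/69984, a_6 = 329549375/839808.
Write the denominator as Q(δ) = 1 + q1*δ. Requiring Q*f - P = O(δ^7) with deg P <= 5 kills the coefficients of δ^6..δ^6 in Q*f:
  δ^6: a_6 + q1*a_5 = 0, i.e. 329549375/839808 + (-13335625/69984)*q1 = 0.
Solving this linear system: q1 = 527279/256044.
The numerator is Q*f truncated at degree 5: P0 = a_0 = 25/6; P1 = a_1 + q1*a_0 = 279275/170696; P2 = a_2 + q1*a_1 = 47026925/6913188; P3 = a_3 + q1*a_2 = 84892775/55305504; P4 = a_4 + q1*a_3 = 4162861625/497749536; P5 = a_5 + q1*a_4 = 26656298375/5972994432.

The Pade approximant has numerator coefficients [25/6, 279275/170696, 47026925/6913188, 84892775/55305504, 4162861625/497749536, 26656298375/5972994432]; denominator coefficients [1, 527279/256044].


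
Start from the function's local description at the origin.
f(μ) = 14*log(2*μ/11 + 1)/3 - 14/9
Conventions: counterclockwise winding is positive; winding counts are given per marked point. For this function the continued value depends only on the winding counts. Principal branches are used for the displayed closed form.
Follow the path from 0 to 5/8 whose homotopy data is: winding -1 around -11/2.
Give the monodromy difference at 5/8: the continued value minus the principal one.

The rational part is single-valued and drops out of the difference; each branch term changes only by its own monodromy.
(14/3)*log(1 - μ/(-11/2)): each positive loop around -11/2 adds 2*pi*i to the log, so winding -1 contributes (14/3)*(-1)*2*pi*i = -(28/3)*pi*i.
Summing the contributions at μ = 5/8 gives -(28/3)*pi*i.

Continued minus principal equals -(28/3)*pi*i.


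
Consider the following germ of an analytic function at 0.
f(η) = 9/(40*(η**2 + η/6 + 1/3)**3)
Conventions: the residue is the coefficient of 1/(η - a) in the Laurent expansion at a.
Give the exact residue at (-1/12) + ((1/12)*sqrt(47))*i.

The residue is -((52488/519115)*sqrt(47))*i.

The factor η**2 + η/6 + 1/3 splits as (η - a)(η - a') with a = (-1/12) + ((1/12)*sqrt(47))*i, a' = (-1/12) - ((1/12)*sqrt(47))*i. At the order-3 pole a set g(η) = (η - a)^3*f(η) = [9/40] / (η - a')^3.
Order-3 pole: residue = g''(a)/2; g''((-1/12) + ((1/12)*sqrt(47))*i) = -((104976/519115)*sqrt(47))*i, so the residue is -((52488/519115)*sqrt(47))*i.


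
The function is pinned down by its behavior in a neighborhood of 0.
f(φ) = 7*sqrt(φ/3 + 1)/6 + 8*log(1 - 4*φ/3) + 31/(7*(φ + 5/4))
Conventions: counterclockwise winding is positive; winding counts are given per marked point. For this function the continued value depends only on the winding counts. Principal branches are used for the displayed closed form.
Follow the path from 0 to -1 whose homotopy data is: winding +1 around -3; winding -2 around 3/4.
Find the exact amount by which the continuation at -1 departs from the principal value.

The rational part is single-valued and drops out of the difference; each branch term changes only by its own monodromy.
(8)*log(1 - φ/(3/4)): each positive loop around 3/4 adds 2*pi*i to the log, so winding -2 contributes (8)*(-2)*2*pi*i = -(32)*pi*i.
(7/6)*sqrt(1 - φ/(-3)): winding +1 is odd, the square root flips sign, contributing -2*(7/6)*sqrt(1 - (-1)/(-3)) = -2*(7/6)*sqrt(2/3) = -(7/9)*sqrt(6).
Summing the contributions at φ = -1 gives (-(7/9)*sqrt(6)) - ((32)*pi)*i.

Continued minus principal equals (-(7/9)*sqrt(6)) - ((32)*pi)*i.


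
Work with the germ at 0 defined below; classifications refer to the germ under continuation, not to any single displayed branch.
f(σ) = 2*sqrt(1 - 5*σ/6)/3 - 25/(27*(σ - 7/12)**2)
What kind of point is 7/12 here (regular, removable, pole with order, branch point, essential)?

The denominator factor σ - 7/12 vanishes at 7/12 and appears to the power 2; the numerator there equals -25/27, nonzero, and no other factor vanishes.
The branch terms are analytic at this point.
Hence a pole whose order is the multiplicity, 2.

The point is a pole of order 2.


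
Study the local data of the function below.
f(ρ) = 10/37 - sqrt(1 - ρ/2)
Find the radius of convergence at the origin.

The radius of convergence is 2.

Branch term (-1)*sqrt(1 - ρ/(2)): its argument vanishes at ρ = 2, a square-root branch point, modulus 2.
The radius of convergence is the smallest modulus among the singular points: 2.


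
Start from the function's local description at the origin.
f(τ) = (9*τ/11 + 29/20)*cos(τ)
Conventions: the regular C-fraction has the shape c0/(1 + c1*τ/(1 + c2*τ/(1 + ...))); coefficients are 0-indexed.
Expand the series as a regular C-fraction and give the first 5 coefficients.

Taylor coefficients (expand at 0): a_0 = 29/20, a_1 = 9/11, a_2 = -29/40, a_3 = -9/22, a_4 = 29/480.
c0 = a_0 = 29/20. Peel one level at a time: if S = 1 + c*τ/S' with S'(0) = 1, then c is the τ-coefficient of S and S' = c*τ/(S - 1).
S_1 = c0/f = 1 + (-180/319)*τ + (166561/203522)*τ^2 + ...; c1 = -180/319.
S_2 = c1*τ/(S_1 - 1) = 1 + (166561/114840)*τ + (166561/129600)*τ^2 + ...; c2 = 166561/114840.
S_3 = c2*τ/(S_2 - 1) = 1 + (-319/360)*τ + (-508805/1998732)*τ^2 + ...; c3 = -319/360.
S_4 = c3*τ/(S_3 - 1) = 1 + (-47850/166561)*τ + ...; c4 = -47850/166561.

The regular C-fraction coefficients are [29/20, -180/319, 166561/114840, -319/360, -47850/166561].


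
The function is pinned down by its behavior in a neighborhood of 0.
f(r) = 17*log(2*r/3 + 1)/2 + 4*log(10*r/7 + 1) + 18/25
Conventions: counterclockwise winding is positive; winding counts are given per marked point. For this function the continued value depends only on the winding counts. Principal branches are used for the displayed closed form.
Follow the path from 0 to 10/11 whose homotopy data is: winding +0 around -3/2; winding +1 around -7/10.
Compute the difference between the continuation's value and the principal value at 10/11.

The rational part is single-valued and drops out of the difference; each branch term changes only by its own monodromy.
(4)*log(1 - r/(-7/10)): each positive loop around -7/10 adds 2*pi*i to the log, so winding +1 contributes (4)*(1)*2*pi*i = (8)*pi*i.
(17/2)*log(1 - r/(-3/2)): winding 0 around -3/2, so this term returns to its principal value, contribution 0.
Summing the contributions at r = 10/11 gives (8)*pi*i.

Continued minus principal equals (8)*pi*i.


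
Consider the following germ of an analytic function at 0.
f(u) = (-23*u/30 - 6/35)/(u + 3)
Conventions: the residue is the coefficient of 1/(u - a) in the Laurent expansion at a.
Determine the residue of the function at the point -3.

The residue is 149/70.

At the order-1 pole -3 set g(u) = (u - (-3))*f(u) = -23*u/30 - 6/35.
Simple pole: residue = g(a) at a = -3, which is 149/70.


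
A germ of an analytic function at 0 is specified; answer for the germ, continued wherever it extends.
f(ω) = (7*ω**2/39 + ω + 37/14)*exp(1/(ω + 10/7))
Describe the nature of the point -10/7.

The point is an essential singularity.

The exponent 1/(ω - (-10/7)) has a pole at -10/7, so exp(1/(ω - (-10/7))) takes every nonzero value near it: an essential singularity (not a pole of any order).


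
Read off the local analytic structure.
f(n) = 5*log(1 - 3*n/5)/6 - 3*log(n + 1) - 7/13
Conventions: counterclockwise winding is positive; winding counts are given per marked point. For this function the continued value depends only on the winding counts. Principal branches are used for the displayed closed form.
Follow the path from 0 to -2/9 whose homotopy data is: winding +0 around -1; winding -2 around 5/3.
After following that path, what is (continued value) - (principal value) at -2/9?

Continued minus principal equals -(10/3)*pi*i.

The rational part is single-valued and drops out of the difference; each branch term changes only by its own monodromy.
(-3)*log(1 - n/(-1)): winding 0 around -1, so this term returns to its principal value, contribution 0.
(5/6)*log(1 - n/(5/3)): each positive loop around 5/3 adds 2*pi*i to the log, so winding -2 contributes (5/6)*(-2)*2*pi*i = -(10/3)*pi*i.
Summing the contributions at n = -2/9 gives -(10/3)*pi*i.


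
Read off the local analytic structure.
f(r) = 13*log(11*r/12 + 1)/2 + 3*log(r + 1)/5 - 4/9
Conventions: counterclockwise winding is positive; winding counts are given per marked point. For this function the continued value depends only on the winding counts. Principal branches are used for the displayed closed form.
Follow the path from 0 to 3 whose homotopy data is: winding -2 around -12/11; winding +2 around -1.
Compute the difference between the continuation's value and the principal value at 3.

Continued minus principal equals -(118/5)*pi*i.

The rational part is single-valued and drops out of the difference; each branch term changes only by its own monodromy.
(13/2)*log(1 - r/(-12/11)): each positive loop around -12/11 adds 2*pi*i to the log, so winding -2 contributes (13/2)*(-2)*2*pi*i = -(26)*pi*i.
(3/5)*log(1 - r/(-1)): each positive loop around -1 adds 2*pi*i to the log, so winding +2 contributes (3/5)*(2)*2*pi*i = (12/5)*pi*i.
Summing the contributions at r = 3 gives -(118/5)*pi*i.


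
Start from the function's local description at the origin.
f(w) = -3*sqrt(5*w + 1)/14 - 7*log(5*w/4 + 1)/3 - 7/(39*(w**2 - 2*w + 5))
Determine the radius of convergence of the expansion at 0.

Denominator factor (w**2 - 2*w + 5): discriminant -16, complex-conjugate roots (1) + (2)*i and (1) - (2)*i; poles of order 1, moduli sqrt(5) and sqrt(5).
Branch term (-7/3)*log(1 - w/(-4/5)): its argument vanishes at w = -4/5, a logarithmic branch point, modulus 4/5.
Branch term (-3/14)*sqrt(1 - w/(-1/5)): its argument vanishes at w = -1/5, a square-root branch point, modulus 1/5.
The radius of convergence is the smallest modulus among the singular points: 1/5.

The radius of convergence is 1/5.


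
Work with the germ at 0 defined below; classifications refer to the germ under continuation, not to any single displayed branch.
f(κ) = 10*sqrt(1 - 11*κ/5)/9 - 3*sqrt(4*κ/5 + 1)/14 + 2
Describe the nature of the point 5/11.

The term (10/9)*sqrt(1 - κ/(5/11)) has argument 1 - 5/11/(5/11) = 0 at 5/11: a square-root (algebraic, two-sheeted) branch point; the remaining terms are analytic or single-valued there.

The point is an algebraic (square-root) branch point.


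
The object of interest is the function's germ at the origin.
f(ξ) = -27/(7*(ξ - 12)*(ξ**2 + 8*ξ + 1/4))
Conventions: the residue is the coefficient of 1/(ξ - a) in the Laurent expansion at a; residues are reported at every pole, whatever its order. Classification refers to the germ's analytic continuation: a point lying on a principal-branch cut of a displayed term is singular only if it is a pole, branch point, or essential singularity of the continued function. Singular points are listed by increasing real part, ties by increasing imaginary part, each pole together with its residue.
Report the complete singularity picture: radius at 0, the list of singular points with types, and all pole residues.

Denominator factor (ξ - 12): pole of order 1 at 12, modulus 12.
Denominator factor (ξ**2 + 8*ξ + 1/4): discriminant 63, real irrational roots -4 + (3/2)*sqrt(7) and -4 - (3/2)*sqrt(7); poles of order 1, moduli 4 - (3/2)*sqrt(7) and 4 + (3/2)*sqrt(7).
The radius of convergence is the smallest modulus among the singular points: 4 - (3/2)*sqrt(7).
The factor ξ**2 + 8*ξ + 1/4 splits as (ξ - a)(ξ - a') with a = -4 - (3/2)*sqrt(7), a' = -4 + (3/2)*sqrt(7). At the order-1 pole a set g(ξ) = (ξ - a)*f(ξ) = [-27/(7*(ξ - 12))] / (ξ - a').
Simple pole: residue = g(a) at a = -4 - (3/2)*sqrt(7), which is 54/6727 - (576/47089)*sqrt(7).
The factor ξ**2 + 8*ξ + 1/4 splits as (ξ - a)(ξ - a') with a = -4 + (3/2)*sqrt(7), a' = -4 - (3/2)*sqrt(7). At the order-1 pole a set g(ξ) = (ξ - a)*f(ξ) = [-27/(7*(ξ - 12))] / (ξ - a').
Simple pole: residue = g(a) at a = -4 + (3/2)*sqrt(7), which is 54/6727 + (576/47089)*sqrt(7).
At the order-1 pole 12 set g(ξ) = (ξ - (12))*f(ξ) = -27/(7*(ξ**2 + 8*ξ + 1/4)).
Simple pole: residue = g(a) at a = 12, which is -108/6727.
List the singular points by increasing real part (a conjugate pair: the negative imaginary part first).

Radius of convergence at 0: 4 - (3/2)*sqrt(7).
At -4 - (3/2)*sqrt(7): a pole of order 1; residue 54/6727 - (576/47089)*sqrt(7).
At -4 + (3/2)*sqrt(7): a pole of order 1; residue 54/6727 + (576/47089)*sqrt(7).
At 12: a pole of order 1; residue -108/6727.


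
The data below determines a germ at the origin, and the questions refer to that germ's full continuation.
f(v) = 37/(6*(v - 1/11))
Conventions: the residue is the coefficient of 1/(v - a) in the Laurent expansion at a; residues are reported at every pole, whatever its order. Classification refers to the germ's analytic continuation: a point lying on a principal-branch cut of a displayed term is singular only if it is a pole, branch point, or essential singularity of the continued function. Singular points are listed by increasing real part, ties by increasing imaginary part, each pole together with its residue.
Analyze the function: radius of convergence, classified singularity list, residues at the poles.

Radius of convergence at 0: 1/11.
At 1/11: a pole of order 1; residue 37/6.

Denominator factor (v - 1/11): pole of order 1 at 1/11, modulus 1/11.
The radius of convergence is the smallest modulus among the singular points: 1/11.
At the order-1 pole 1/11 set g(v) = (v - (1/11))*f(v) = 37/6.
Simple pole: residue = g(a) at a = 1/11, which is 37/6.
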